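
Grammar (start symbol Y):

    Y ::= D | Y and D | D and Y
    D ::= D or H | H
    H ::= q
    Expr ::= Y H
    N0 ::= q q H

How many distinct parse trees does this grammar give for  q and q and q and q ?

Parse trees for q and q and q and q:
  [Y [Y [Y [Y [D [H q]]] and [D [H q]]] and [D [H q]]] and [D [H q]]]
  [Y [Y [Y [D [H q]] and [Y [D [H q]]]] and [D [H q]]] and [D [H q]]]
  [Y [Y [D [H q]] and [Y [Y [D [H q]]] and [D [H q]]]] and [D [H q]]]
  [Y [Y [D [H q]] and [Y [D [H q]] and [Y [D [H q]]]]] and [D [H q]]]
  [Y [D [H q]] and [Y [Y [Y [D [H q]]] and [D [H q]]] and [D [H q]]]]
  [Y [D [H q]] and [Y [Y [D [H q]] and [Y [D [H q]]]] and [D [H q]]]]
  [Y [D [H q]] and [Y [D [H q]] and [Y [Y [D [H q]]] and [D [H q]]]]]
  [Y [D [H q]] and [Y [D [H q]] and [Y [D [H q]] and [Y [D [H q]]]]]]

8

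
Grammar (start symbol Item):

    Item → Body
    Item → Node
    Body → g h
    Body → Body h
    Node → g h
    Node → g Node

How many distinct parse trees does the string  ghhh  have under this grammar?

Parse trees for ghhh:
  [Item [Body [Body [Body g h] h] h]]

1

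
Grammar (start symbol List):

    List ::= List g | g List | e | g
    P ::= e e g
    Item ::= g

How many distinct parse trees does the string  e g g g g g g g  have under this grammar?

1

Parse trees for e g g g g g g g:
  [List [List [List [List [List [List [List [List e] g] g] g] g] g] g] g]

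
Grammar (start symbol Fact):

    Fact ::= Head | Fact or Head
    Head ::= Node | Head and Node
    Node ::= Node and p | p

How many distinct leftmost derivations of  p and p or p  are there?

2

Parse trees for p and p or p:
  [Fact [Fact [Head [Node [Node p] and p]]] or [Head [Node p]]]
  [Fact [Fact [Head [Head [Node p]] and [Node p]]] or [Head [Node p]]]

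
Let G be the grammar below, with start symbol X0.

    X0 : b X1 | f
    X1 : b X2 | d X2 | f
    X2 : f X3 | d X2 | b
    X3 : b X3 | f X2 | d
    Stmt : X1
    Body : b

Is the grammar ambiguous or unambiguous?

Unambiguous

Only X0, X1, X2, X3 are reachable from X0; ignoring the rest: The reachable rules are right-linear with at most one rule per (nonterminal, next-terminal) pair. Each input token forces the next rule, so parsing is deterministic.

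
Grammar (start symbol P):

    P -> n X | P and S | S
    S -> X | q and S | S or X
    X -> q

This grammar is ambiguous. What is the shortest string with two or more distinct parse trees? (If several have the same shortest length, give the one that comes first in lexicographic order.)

length 1: no string has ≥2 trees
length 2: no string has ≥2 trees
length 3: q and q has 2 parse trees

Two derivations of q and q:
  P ⇒ P and S ⇒ S and S ⇒ X and S ⇒ q and S ⇒ q and X ⇒ q and q
  P ⇒ S ⇒ q and S ⇒ q and X ⇒ q and q

q and q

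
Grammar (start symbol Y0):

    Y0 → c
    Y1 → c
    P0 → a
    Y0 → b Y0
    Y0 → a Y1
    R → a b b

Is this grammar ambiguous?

Unambiguous

Only Y0, Y1 are reachable from Y0; ignoring the rest: The reachable rules are right-linear with at most one rule per (nonterminal, next-terminal) pair. Each input token forces the next rule, so parsing is deterministic.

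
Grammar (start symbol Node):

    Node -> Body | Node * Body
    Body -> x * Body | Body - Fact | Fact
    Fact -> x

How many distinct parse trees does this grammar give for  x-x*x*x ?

Parse trees for x-x*x*x:
  [Node [Node [Body [Body [Fact x]] - [Fact x]]] * [Body x * [Body [Fact x]]]]
  [Node [Node [Node [Body [Body [Fact x]] - [Fact x]]] * [Body [Fact x]]] * [Body [Fact x]]]

2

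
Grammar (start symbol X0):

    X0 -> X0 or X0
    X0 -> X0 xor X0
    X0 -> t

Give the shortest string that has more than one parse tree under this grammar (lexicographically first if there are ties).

t or t or t

length 1: no string has ≥2 trees
length 3: no string has ≥2 trees
length 5: t or t or t has 2 parse trees

Two derivations of t or t or t:
  X0 ⇒ X0 or X0 ⇒ X0 or X0 or X0 ⇒ t or X0 or X0 ⇒ t or t or X0 ⇒ t or t or t
  X0 ⇒ X0 or X0 ⇒ t or X0 ⇒ t or X0 or X0 ⇒ t or t or X0 ⇒ t or t or t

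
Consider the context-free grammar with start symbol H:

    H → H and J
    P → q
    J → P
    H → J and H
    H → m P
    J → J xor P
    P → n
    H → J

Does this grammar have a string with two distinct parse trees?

Witness: n and n

Derivation 1: H ⇒ H and J ⇒ J and J ⇒ P and J ⇒ n and J ⇒ n and P ⇒ n and n
Derivation 2: H ⇒ J and H ⇒ P and H ⇒ n and H ⇒ n and J ⇒ n and P ⇒ n and n

Two distinct leftmost derivations for the same string.

Ambiguous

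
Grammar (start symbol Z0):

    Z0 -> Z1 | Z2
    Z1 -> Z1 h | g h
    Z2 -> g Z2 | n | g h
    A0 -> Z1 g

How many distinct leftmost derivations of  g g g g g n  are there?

1

Parse trees for g g g g g n:
  [Z0 [Z2 g [Z2 g [Z2 g [Z2 g [Z2 g [Z2 n]]]]]]]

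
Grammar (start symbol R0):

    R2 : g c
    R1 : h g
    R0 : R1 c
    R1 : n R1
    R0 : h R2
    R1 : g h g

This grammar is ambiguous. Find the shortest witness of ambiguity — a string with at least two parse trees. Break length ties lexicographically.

h g c

length 3: h g c has 2 parse trees

Two derivations of h g c:
  R0 ⇒ R1 c ⇒ h g c
  R0 ⇒ h R2 ⇒ h g c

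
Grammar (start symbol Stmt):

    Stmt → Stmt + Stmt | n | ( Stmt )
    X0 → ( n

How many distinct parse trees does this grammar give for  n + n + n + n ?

5

Parse trees for n + n + n + n:
  [Stmt [Stmt n] + [Stmt [Stmt n] + [Stmt [Stmt n] + [Stmt n]]]]
  [Stmt [Stmt n] + [Stmt [Stmt [Stmt n] + [Stmt n]] + [Stmt n]]]
  [Stmt [Stmt [Stmt n] + [Stmt n]] + [Stmt [Stmt n] + [Stmt n]]]
  [Stmt [Stmt [Stmt n] + [Stmt [Stmt n] + [Stmt n]]] + [Stmt n]]
  [Stmt [Stmt [Stmt [Stmt n] + [Stmt n]] + [Stmt n]] + [Stmt n]]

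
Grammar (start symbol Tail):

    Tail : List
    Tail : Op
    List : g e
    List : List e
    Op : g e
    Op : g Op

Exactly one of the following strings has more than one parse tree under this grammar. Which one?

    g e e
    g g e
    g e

g e e: 1 tree
g g e: 1 tree
g e: 2 trees

g e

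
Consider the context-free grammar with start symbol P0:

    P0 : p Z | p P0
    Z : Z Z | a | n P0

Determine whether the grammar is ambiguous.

Ambiguous

Witness: p a a a

Derivation 1: P0 ⇒ p Z ⇒ p Z Z ⇒ p Z Z Z ⇒ p a Z Z ⇒ p a a Z ⇒ p a a a
Derivation 2: P0 ⇒ p Z ⇒ p Z Z ⇒ p a Z ⇒ p a Z Z ⇒ p a a Z ⇒ p a a a

Two distinct leftmost derivations for the same string.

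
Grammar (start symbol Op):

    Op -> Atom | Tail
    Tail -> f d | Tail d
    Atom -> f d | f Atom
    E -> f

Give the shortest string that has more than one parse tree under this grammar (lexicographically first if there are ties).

f d

length 2: f d has 2 parse trees

Two derivations of f d:
  Op ⇒ Atom ⇒ f d
  Op ⇒ Tail ⇒ f d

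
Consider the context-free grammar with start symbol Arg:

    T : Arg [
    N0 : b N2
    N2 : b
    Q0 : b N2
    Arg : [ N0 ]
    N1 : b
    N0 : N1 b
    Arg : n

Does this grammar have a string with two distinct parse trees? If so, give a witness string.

Ambiguous

Witness: [ b b ]

Derivation 1: Arg ⇒ [ N0 ] ⇒ [ b N2 ] ⇒ [ b b ]
Derivation 2: Arg ⇒ [ N0 ] ⇒ [ N1 b ] ⇒ [ b b ]

Two distinct leftmost derivations for the same string.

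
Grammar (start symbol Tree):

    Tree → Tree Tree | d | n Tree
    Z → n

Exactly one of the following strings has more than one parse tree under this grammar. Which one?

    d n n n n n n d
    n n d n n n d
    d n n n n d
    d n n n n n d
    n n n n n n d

d n n n n n n d: 1 tree
n n d n n n d: 3 trees
d n n n n d: 1 tree
d n n n n n d: 1 tree
n n n n n n d: 1 tree

n n d n n n d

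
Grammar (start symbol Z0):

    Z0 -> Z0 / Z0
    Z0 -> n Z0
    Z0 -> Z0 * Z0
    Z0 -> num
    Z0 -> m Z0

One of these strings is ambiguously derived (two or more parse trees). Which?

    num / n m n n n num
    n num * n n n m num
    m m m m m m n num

num / n m n n n num: 1 tree
n num * n n n m num: 2 trees
m m m m m m n num: 1 tree

n num * n n n m num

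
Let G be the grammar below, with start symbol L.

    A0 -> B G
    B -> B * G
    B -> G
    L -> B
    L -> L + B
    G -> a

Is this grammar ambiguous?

Only L, B, G are reachable from L; ignoring the rest: The grammar is stratified — L handles '+' (left-recursive), B handles '*', G atoms. Each operator has a fixed associativity and precedence level, so every string has one parse.

Unambiguous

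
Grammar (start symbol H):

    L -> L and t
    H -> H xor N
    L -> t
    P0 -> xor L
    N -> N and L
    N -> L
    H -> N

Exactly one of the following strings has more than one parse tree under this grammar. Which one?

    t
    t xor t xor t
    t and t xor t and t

t and t xor t and t

t: 1 tree
t xor t xor t: 1 tree
t and t xor t and t: 4 trees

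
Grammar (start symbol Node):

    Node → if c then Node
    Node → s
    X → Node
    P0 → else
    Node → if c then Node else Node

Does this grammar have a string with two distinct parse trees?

Witness: if c then if c then s else s

Derivation 1: Node ⇒ if c then Node ⇒ if c then if c then Node else Node ⇒ if c then if c then s else Node ⇒ if c then if c then s else s
Derivation 2: Node ⇒ if c then Node else Node ⇒ if c then if c then Node else Node ⇒ if c then if c then s else Node ⇒ if c then if c then s else s

Two distinct leftmost derivations for the same string.

Ambiguous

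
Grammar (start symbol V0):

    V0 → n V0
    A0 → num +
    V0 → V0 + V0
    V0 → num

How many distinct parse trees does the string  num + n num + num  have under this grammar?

Parse trees for num + n num + num:
  [V0 [V0 num] + [V0 n [V0 [V0 num] + [V0 num]]]]
  [V0 [V0 num] + [V0 [V0 n [V0 num]] + [V0 num]]]
  [V0 [V0 [V0 num] + [V0 n [V0 num]]] + [V0 num]]

3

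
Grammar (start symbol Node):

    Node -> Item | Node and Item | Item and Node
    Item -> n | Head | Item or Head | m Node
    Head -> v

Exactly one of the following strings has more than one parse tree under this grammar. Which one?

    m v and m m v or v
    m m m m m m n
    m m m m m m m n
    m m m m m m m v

m v and m m v or v: 14 trees
m m m m m m n: 1 tree
m m m m m m m n: 1 tree
m m m m m m m v: 1 tree

m v and m m v or v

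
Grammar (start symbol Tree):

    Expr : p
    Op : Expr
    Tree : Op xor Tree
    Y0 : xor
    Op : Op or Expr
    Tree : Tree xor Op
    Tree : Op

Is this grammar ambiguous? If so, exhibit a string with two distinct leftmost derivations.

Witness: p xor p

Derivation 1: Tree ⇒ Op xor Tree ⇒ Expr xor Tree ⇒ p xor Tree ⇒ p xor Op ⇒ p xor Expr ⇒ p xor p
Derivation 2: Tree ⇒ Tree xor Op ⇒ Op xor Op ⇒ Expr xor Op ⇒ p xor Op ⇒ p xor Expr ⇒ p xor p

Two distinct leftmost derivations for the same string.

Ambiguous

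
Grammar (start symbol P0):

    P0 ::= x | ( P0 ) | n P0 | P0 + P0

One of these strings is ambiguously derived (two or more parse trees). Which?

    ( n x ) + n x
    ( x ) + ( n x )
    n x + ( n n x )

( n x ) + n x: 1 tree
( x ) + ( n x ): 1 tree
n x + ( n n x ): 2 trees

n x + ( n n x )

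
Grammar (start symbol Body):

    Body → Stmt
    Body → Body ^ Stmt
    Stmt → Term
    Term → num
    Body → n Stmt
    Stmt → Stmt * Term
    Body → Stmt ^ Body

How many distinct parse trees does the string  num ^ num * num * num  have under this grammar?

2

Parse trees for num ^ num * num * num:
  [Body [Body [Stmt [Term num]]] ^ [Stmt [Stmt [Stmt [Term num]] * [Term num]] * [Term num]]]
  [Body [Stmt [Term num]] ^ [Body [Stmt [Stmt [Stmt [Term num]] * [Term num]] * [Term num]]]]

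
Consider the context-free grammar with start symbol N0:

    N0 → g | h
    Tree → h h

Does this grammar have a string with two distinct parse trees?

(Tree is unreachable from N0, so its rules don't affect L(N0).) The reachable rules are right-linear with at most one rule per (nonterminal, next-terminal) pair. Each input token forces the next rule, so parsing is deterministic.

Unambiguous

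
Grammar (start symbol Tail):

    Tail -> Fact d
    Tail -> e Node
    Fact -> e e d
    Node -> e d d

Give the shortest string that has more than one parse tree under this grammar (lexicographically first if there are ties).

length 4: e e d d has 2 parse trees

Two derivations of e e d d:
  Tail ⇒ Fact d ⇒ e e d d
  Tail ⇒ e Node ⇒ e e d d

e e d d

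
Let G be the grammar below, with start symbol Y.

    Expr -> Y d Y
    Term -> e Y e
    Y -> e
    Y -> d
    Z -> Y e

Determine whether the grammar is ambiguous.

Only Y is reachable from Y; ignoring the rest: Each reachable nonterminal has at most one production per leading terminal, and all productions are right-linear; the derivation is determined token-by-token.

Unambiguous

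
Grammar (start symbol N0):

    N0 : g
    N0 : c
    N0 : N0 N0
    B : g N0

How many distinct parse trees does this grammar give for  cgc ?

Parse trees for cgc:
  [N0 [N0 c] [N0 [N0 g] [N0 c]]]
  [N0 [N0 [N0 c] [N0 g]] [N0 c]]

2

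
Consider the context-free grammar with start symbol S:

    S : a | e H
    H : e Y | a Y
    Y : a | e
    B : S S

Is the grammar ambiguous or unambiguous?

Unambiguous

(B is unreachable from S, so its rules don't affect L(S).) Each reachable nonterminal has at most one production per leading terminal, and all productions are right-linear; the derivation is determined token-by-token.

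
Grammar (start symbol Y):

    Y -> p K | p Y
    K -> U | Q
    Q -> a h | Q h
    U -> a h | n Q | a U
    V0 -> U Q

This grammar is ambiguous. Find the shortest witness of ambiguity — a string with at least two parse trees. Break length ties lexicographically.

length 3: p a h has 2 parse trees

Two derivations of p a h:
  Y ⇒ p K ⇒ p U ⇒ p a h
  Y ⇒ p K ⇒ p Q ⇒ p a h

p a h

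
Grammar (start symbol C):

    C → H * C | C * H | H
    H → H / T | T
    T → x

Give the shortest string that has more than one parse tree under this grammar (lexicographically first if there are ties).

x * x

length 1: no string has ≥2 trees
length 3: x * x has 2 parse trees

Two derivations of x * x:
  C ⇒ H * C ⇒ T * C ⇒ x * C ⇒ x * H ⇒ x * T ⇒ x * x
  C ⇒ C * H ⇒ H * H ⇒ T * H ⇒ x * H ⇒ x * T ⇒ x * x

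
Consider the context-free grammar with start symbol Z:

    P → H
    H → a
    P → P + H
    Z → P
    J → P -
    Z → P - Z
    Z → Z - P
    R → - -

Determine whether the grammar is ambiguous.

Witness: a - a

Derivation 1: Z ⇒ P - Z ⇒ H - Z ⇒ a - Z ⇒ a - P ⇒ a - H ⇒ a - a
Derivation 2: Z ⇒ Z - P ⇒ P - P ⇒ H - P ⇒ a - P ⇒ a - H ⇒ a - a

Two distinct leftmost derivations for the same string.

Ambiguous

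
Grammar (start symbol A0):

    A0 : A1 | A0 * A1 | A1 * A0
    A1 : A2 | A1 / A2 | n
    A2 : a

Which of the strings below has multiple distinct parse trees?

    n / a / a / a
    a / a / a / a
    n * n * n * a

n * n * n * a

n / a / a / a: 1 tree
a / a / a / a: 1 tree
n * n * n * a: 8 trees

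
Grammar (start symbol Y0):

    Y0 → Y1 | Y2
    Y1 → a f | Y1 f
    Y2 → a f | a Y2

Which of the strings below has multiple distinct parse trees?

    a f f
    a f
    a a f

a f

a f f: 1 tree
a f: 2 trees
a a f: 1 tree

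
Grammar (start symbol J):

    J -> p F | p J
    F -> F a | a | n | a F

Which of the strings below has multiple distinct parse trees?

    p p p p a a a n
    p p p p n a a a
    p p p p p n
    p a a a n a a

p a a a n a a

p p p p a a a n: 1 tree
p p p p n a a a: 1 tree
p p p p p n: 1 tree
p a a a n a a: 10 trees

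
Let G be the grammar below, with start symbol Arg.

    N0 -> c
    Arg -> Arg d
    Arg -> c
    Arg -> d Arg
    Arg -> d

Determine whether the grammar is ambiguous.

Witness: d d

Derivation 1: Arg ⇒ Arg d ⇒ d d
Derivation 2: Arg ⇒ d Arg ⇒ d d

Two distinct leftmost derivations for the same string.

Ambiguous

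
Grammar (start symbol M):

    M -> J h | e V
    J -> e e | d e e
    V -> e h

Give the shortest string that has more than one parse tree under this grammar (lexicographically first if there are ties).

length 3: e e h has 2 parse trees

Two derivations of e e h:
  M ⇒ J h ⇒ e e h
  M ⇒ e V ⇒ e e h

e e h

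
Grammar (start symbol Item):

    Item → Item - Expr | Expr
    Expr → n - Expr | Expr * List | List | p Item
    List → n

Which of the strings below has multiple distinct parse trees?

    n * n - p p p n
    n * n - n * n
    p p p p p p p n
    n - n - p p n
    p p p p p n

n * n - p p p n: 1 tree
n * n - n * n: 1 tree
p p p p p p p n: 1 tree
n - n - p p n: 4 trees
p p p p p n: 1 tree

n - n - p p n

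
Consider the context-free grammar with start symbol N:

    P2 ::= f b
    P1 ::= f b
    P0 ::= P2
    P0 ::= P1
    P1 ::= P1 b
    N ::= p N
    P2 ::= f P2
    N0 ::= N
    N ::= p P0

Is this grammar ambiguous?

Ambiguous

Witness: p f b

Derivation 1: N ⇒ p P0 ⇒ p P2 ⇒ p f b
Derivation 2: N ⇒ p P0 ⇒ p P1 ⇒ p f b

Two distinct leftmost derivations for the same string.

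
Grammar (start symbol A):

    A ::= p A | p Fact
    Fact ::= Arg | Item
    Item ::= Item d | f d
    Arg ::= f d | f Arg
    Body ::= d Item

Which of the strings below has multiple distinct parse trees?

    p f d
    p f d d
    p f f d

p f d

p f d: 2 trees
p f d d: 1 tree
p f f d: 1 tree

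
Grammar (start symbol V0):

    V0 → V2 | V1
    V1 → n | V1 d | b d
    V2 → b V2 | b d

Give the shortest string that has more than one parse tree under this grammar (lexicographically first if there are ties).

b d

length 1: no string has ≥2 trees
length 2: b d has 2 parse trees

Two derivations of b d:
  V0 ⇒ V2 ⇒ b d
  V0 ⇒ V1 ⇒ b d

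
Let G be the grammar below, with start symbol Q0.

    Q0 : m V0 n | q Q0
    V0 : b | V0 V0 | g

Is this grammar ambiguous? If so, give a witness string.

Witness: m b b b n

Derivation 1: Q0 ⇒ m V0 n ⇒ m V0 V0 n ⇒ m b V0 n ⇒ m b V0 V0 n ⇒ m b b V0 n ⇒ m b b b n
Derivation 2: Q0 ⇒ m V0 n ⇒ m V0 V0 n ⇒ m V0 V0 V0 n ⇒ m b V0 V0 n ⇒ m b b V0 n ⇒ m b b b n

Two distinct leftmost derivations for the same string.

Ambiguous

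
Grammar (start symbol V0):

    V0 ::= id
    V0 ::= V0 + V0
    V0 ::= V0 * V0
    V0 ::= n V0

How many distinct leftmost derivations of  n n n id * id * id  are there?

Parse trees for n n n id * id * id (showing first 6 of 14):
  [V0 [V0 n [V0 n [V0 n [V0 id]]]] * [V0 [V0 id] * [V0 id]]]
  [V0 [V0 [V0 n [V0 n [V0 n [V0 id]]]] * [V0 id]] * [V0 id]]
  [V0 [V0 n [V0 [V0 n [V0 n [V0 id]]] * [V0 id]]] * [V0 id]]
  [V0 [V0 n [V0 n [V0 [V0 n [V0 id]] * [V0 id]]]] * [V0 id]]
  [V0 [V0 n [V0 n [V0 n [V0 [V0 id] * [V0 id]]]]] * [V0 id]]
  [V0 n [V0 [V0 n [V0 n [V0 id]]] * [V0 [V0 id] * [V0 id]]]]

14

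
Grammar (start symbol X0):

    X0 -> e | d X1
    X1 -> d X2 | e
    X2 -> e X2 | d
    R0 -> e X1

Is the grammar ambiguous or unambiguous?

Only X0, X1, X2 are reachable from X0; ignoring the rest: Restricted to the reachable nonterminals, every rule has the form A → t or A → t B, and no two rules for the same A share a first terminal. The grammar encodes a DFA — one run per string.

Unambiguous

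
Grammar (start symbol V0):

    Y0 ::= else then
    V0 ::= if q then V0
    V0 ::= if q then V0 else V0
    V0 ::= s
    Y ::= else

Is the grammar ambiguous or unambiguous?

Witness: if q then if q then s else s

Derivation 1: V0 ⇒ if q then V0 ⇒ if q then if q then V0 else V0 ⇒ if q then if q then s else V0 ⇒ if q then if q then s else s
Derivation 2: V0 ⇒ if q then V0 else V0 ⇒ if q then if q then V0 else V0 ⇒ if q then if q then s else V0 ⇒ if q then if q then s else s

Two distinct leftmost derivations for the same string.

Ambiguous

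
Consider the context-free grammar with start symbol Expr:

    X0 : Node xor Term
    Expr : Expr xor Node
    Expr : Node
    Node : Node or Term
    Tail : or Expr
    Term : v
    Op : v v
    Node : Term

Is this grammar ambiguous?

Only Expr, Node, Term are reachable from Expr; ignoring the rest: Expr → Expr xor Node | Node  ;  Node → Node or Term | Term  — a left-associative chain with Term at the bottom. Each string factors uniquely by precedence.

Unambiguous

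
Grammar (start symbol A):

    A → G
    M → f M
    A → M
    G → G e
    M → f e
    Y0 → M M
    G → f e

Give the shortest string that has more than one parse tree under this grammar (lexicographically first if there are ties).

f e

length 2: f e has 2 parse trees

Two derivations of f e:
  A ⇒ G ⇒ f e
  A ⇒ M ⇒ f e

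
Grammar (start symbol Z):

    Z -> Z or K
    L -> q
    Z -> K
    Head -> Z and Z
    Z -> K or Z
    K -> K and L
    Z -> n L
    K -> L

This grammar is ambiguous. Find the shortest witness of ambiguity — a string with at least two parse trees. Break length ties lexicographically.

length 1: no string has ≥2 trees
length 2: no string has ≥2 trees
length 3: q or q has 2 parse trees

Two derivations of q or q:
  Z ⇒ Z or K ⇒ K or K ⇒ L or K ⇒ q or K ⇒ q or L ⇒ q or q
  Z ⇒ K or Z ⇒ L or Z ⇒ q or Z ⇒ q or K ⇒ q or L ⇒ q or q

q or q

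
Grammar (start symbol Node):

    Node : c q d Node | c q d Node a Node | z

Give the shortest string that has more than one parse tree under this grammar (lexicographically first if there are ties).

length 1: no string has ≥2 trees
length 4: no string has ≥2 trees
length 6: no string has ≥2 trees
length 7: no string has ≥2 trees
length 9: c q d c q d z a z has 2 parse trees

Two derivations of c q d c q d z a z:
  Node ⇒ c q d Node ⇒ c q d c q d Node a Node ⇒ c q d c q d z a Node ⇒ c q d c q d z a z
  Node ⇒ c q d Node a Node ⇒ c q d c q d Node a Node ⇒ c q d c q d z a Node ⇒ c q d c q d z a z

c q d c q d z a z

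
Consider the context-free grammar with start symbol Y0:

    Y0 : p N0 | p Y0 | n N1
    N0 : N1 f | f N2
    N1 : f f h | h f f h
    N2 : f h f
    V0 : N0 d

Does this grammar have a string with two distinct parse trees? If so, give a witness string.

Witness: p f f h f

Derivation 1: Y0 ⇒ p N0 ⇒ p N1 f ⇒ p f f h f
Derivation 2: Y0 ⇒ p N0 ⇒ p f N2 ⇒ p f f h f

Two distinct leftmost derivations for the same string.

Ambiguous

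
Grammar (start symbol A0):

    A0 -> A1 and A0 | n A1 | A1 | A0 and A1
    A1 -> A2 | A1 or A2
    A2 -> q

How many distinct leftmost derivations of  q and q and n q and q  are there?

3

Parse trees for q and q and n q and q:
  [A0 [A1 [A2 q]] and [A0 [A1 [A2 q]] and [A0 [A0 n [A1 [A2 q]]] and [A1 [A2 q]]]]]
  [A0 [A1 [A2 q]] and [A0 [A0 [A1 [A2 q]] and [A0 n [A1 [A2 q]]]] and [A1 [A2 q]]]]
  [A0 [A0 [A1 [A2 q]] and [A0 [A1 [A2 q]] and [A0 n [A1 [A2 q]]]]] and [A1 [A2 q]]]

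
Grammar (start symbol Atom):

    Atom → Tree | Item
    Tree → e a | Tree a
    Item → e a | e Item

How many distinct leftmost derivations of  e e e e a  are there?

1

Parse trees for e e e e a:
  [Atom [Item e [Item e [Item e [Item e a]]]]]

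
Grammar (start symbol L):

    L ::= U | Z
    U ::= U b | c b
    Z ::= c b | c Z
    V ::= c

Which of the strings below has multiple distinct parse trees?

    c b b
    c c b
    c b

c b

c b b: 1 tree
c c b: 1 tree
c b: 2 trees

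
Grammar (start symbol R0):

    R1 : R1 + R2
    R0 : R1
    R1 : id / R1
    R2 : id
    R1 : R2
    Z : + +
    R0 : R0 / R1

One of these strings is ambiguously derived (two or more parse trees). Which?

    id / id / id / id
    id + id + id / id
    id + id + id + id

id / id / id / id

id / id / id / id: 8 trees
id + id + id / id: 1 tree
id + id + id + id: 1 tree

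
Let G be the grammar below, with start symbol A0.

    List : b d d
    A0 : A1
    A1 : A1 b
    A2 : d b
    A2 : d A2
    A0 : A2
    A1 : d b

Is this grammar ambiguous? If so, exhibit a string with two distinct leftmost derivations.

Witness: d b

Derivation 1: A0 ⇒ A1 ⇒ d b
Derivation 2: A0 ⇒ A2 ⇒ d b

Two distinct leftmost derivations for the same string.

Ambiguous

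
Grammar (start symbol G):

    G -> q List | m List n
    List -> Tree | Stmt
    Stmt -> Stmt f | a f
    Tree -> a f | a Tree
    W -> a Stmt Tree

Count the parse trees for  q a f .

2

Parse trees for q a f:
  [G q [List [Tree a f]]]
  [G q [List [Stmt a f]]]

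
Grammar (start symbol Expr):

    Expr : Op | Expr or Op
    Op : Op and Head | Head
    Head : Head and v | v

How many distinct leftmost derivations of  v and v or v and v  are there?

Parse trees for v and v or v and v:
  [Expr [Expr [Op [Op [Head v]] and [Head v]]] or [Op [Op [Head v]] and [Head v]]]
  [Expr [Expr [Op [Op [Head v]] and [Head v]]] or [Op [Head [Head v] and v]]]
  [Expr [Expr [Op [Head [Head v] and v]]] or [Op [Op [Head v]] and [Head v]]]
  [Expr [Expr [Op [Head [Head v] and v]]] or [Op [Head [Head v] and v]]]

4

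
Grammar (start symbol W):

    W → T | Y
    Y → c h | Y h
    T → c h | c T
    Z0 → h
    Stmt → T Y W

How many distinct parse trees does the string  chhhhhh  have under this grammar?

1

Parse trees for chhhhhh:
  [W [Y [Y [Y [Y [Y [Y c h] h] h] h] h] h]]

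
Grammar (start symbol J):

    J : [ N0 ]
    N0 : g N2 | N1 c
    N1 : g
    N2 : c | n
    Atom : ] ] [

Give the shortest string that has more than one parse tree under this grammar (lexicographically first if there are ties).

length 4: [ g c ] has 2 parse trees

Two derivations of [ g c ]:
  J ⇒ [ N0 ] ⇒ [ g N2 ] ⇒ [ g c ]
  J ⇒ [ N0 ] ⇒ [ N1 c ] ⇒ [ g c ]

[ g c ]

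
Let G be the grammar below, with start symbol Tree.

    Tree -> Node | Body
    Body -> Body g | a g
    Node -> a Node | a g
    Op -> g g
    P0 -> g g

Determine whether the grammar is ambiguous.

Ambiguous

Witness: a g

Derivation 1: Tree ⇒ Node ⇒ a g
Derivation 2: Tree ⇒ Body ⇒ a g

Two distinct leftmost derivations for the same string.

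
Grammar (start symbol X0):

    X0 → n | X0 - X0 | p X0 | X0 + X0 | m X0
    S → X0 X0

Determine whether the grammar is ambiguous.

Witness: m n + n

Derivation 1: X0 ⇒ X0 + X0 ⇒ m X0 + X0 ⇒ m n + X0 ⇒ m n + n
Derivation 2: X0 ⇒ m X0 ⇒ m X0 + X0 ⇒ m n + X0 ⇒ m n + n

Two distinct leftmost derivations for the same string.

Ambiguous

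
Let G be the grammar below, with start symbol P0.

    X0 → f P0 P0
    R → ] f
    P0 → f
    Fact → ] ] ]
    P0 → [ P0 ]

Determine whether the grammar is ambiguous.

(Fact, X0, R are unreachable from P0, so their rules don't affect L(P0).) L(P0) is { openⁿ atom closeⁿ : n ≥ 0 }. The bracket depth fixes n, and the derivation is forced at every step.

Unambiguous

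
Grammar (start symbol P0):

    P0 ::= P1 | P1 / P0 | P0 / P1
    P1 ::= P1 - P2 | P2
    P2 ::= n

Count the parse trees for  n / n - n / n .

4

Parse trees for n / n - n / n:
  [P0 [P1 [P2 n]] / [P0 [P1 [P1 [P2 n]] - [P2 n]] / [P0 [P1 [P2 n]]]]]
  [P0 [P1 [P2 n]] / [P0 [P0 [P1 [P1 [P2 n]] - [P2 n]]] / [P1 [P2 n]]]]
  [P0 [P0 [P1 [P2 n]] / [P0 [P1 [P1 [P2 n]] - [P2 n]]]] / [P1 [P2 n]]]
  [P0 [P0 [P0 [P1 [P2 n]]] / [P1 [P1 [P2 n]] - [P2 n]]] / [P1 [P2 n]]]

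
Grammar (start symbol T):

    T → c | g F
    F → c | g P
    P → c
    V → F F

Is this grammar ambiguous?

Only T, F, P are reachable from T; ignoring the rest: The reachable rules are right-linear with at most one rule per (nonterminal, next-terminal) pair. Each input token forces the next rule, so parsing is deterministic.

Unambiguous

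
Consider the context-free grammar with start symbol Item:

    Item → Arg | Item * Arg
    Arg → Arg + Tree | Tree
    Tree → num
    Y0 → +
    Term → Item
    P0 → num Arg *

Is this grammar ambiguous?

Only Item, Arg, Tree are reachable from Item; ignoring the rest: The grammar is stratified — Item handles '*' (left-recursive), Arg handles '+', Tree atoms. Each operator has a fixed associativity and precedence level, so every string has one parse.

Unambiguous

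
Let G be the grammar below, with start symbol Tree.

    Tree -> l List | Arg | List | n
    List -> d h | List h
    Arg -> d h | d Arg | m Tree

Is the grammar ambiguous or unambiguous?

Ambiguous

Witness: d h

Derivation 1: Tree ⇒ Arg ⇒ d h
Derivation 2: Tree ⇒ List ⇒ d h

Two distinct leftmost derivations for the same string.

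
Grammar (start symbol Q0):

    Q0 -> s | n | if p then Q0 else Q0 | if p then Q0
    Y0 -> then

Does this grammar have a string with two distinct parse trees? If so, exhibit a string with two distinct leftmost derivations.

Ambiguous

Witness: if p then if p then n else n

Derivation 1: Q0 ⇒ if p then Q0 else Q0 ⇒ if p then if p then Q0 else Q0 ⇒ if p then if p then n else Q0 ⇒ if p then if p then n else n
Derivation 2: Q0 ⇒ if p then Q0 ⇒ if p then if p then Q0 else Q0 ⇒ if p then if p then n else Q0 ⇒ if p then if p then n else n

Two distinct leftmost derivations for the same string.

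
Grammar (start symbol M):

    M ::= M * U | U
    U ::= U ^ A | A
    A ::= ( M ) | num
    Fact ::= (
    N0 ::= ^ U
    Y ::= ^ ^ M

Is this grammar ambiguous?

Only M, U, A are reachable from M; ignoring the rest: M → M * U | U  ;  U → U ^ A | A  — a left-associative chain with A at the bottom. Each string factors uniquely by precedence.

Unambiguous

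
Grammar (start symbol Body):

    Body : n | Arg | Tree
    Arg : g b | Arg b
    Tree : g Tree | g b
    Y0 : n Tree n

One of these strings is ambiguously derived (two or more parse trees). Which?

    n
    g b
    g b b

g b

n: 1 tree
g b: 2 trees
g b b: 1 tree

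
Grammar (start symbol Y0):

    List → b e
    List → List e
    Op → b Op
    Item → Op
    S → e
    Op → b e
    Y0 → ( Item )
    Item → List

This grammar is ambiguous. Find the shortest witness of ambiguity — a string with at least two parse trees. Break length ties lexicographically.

length 4: ( b e ) has 2 parse trees

Two derivations of ( b e ):
  Y0 ⇒ ( Item ) ⇒ ( Op ) ⇒ ( b e )
  Y0 ⇒ ( Item ) ⇒ ( List ) ⇒ ( b e )

( b e )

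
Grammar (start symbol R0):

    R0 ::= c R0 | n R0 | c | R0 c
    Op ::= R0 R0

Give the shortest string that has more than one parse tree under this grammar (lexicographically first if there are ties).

length 1: no string has ≥2 trees
length 2: c c has 2 parse trees

Two derivations of c c:
  R0 ⇒ c R0 ⇒ c c
  R0 ⇒ R0 c ⇒ c c

c c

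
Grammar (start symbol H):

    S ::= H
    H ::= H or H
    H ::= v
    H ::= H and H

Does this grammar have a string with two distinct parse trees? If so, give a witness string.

Witness: v and v and v

Derivation 1: H ⇒ H and H ⇒ v and H ⇒ v and H and H ⇒ v and v and H ⇒ v and v and v
Derivation 2: H ⇒ H and H ⇒ H and H and H ⇒ v and H and H ⇒ v and v and H ⇒ v and v and v

Two distinct leftmost derivations for the same string.

Ambiguous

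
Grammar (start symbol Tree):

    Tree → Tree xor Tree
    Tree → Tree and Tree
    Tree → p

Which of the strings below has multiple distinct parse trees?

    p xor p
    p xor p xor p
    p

p xor p xor p

p xor p: 1 tree
p xor p xor p: 2 trees
p: 1 tree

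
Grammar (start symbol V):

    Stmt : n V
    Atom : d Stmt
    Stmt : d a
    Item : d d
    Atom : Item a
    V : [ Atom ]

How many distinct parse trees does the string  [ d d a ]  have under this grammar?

Parse trees for [ d d a ]:
  [V [ [Atom d [Stmt d a]] ]]
  [V [ [Atom [Item d d] a] ]]

2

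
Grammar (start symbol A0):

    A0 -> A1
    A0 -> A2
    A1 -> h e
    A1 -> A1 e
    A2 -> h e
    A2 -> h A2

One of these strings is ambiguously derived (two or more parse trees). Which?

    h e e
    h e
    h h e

h e e: 1 tree
h e: 2 trees
h h e: 1 tree

h e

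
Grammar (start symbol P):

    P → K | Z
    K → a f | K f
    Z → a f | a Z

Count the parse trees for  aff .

1

Parse trees for aff:
  [P [K [K a f] f]]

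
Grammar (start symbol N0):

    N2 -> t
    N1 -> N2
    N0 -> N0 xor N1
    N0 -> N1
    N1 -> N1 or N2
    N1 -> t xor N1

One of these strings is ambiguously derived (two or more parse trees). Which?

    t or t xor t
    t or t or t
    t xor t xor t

t xor t xor t

t or t xor t: 1 tree
t or t or t: 1 tree
t xor t xor t: 4 trees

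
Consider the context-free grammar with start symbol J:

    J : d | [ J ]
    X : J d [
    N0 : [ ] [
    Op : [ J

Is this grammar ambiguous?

Unambiguous

Only J is reachable from J; ignoring the rest: L(J) is { openⁿ atom closeⁿ : n ≥ 0 }. The bracket depth fixes n, and the derivation is forced at every step.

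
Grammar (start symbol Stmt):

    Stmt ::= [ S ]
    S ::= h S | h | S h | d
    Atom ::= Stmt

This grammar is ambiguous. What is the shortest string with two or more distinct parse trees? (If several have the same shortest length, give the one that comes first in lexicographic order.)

length 3: no string has ≥2 trees
length 4: [ h h ] has 2 parse trees

Two derivations of [ h h ]:
  Stmt ⇒ [ S ] ⇒ [ h S ] ⇒ [ h h ]
  Stmt ⇒ [ S ] ⇒ [ S h ] ⇒ [ h h ]

[ h h ]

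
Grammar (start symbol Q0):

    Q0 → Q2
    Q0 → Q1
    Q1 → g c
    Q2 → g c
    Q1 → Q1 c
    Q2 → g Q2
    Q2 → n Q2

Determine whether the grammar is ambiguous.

Witness: g c

Derivation 1: Q0 ⇒ Q2 ⇒ g c
Derivation 2: Q0 ⇒ Q1 ⇒ g c

Two distinct leftmost derivations for the same string.

Ambiguous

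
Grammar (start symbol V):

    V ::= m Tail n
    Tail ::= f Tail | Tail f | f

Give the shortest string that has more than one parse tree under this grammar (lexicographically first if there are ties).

m f f n

length 3: no string has ≥2 trees
length 4: m f f n has 2 parse trees

Two derivations of m f f n:
  V ⇒ m Tail n ⇒ m f Tail n ⇒ m f f n
  V ⇒ m Tail n ⇒ m Tail f n ⇒ m f f n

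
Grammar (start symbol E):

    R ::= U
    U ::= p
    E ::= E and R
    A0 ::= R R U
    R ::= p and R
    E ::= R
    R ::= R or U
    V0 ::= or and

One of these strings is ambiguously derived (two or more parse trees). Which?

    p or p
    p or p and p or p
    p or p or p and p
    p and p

p and p

p or p: 1 tree
p or p and p or p: 1 tree
p or p or p and p: 1 tree
p and p: 2 trees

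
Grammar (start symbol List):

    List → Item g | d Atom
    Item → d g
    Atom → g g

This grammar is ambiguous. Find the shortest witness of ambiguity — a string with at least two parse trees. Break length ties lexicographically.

d g g

length 3: d g g has 2 parse trees

Two derivations of d g g:
  List ⇒ Item g ⇒ d g g
  List ⇒ d Atom ⇒ d g g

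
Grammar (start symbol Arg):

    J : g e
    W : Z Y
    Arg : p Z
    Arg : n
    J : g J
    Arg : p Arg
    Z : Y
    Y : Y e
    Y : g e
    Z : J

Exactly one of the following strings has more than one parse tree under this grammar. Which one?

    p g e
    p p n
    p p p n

p g e: 2 trees
p p n: 1 tree
p p p n: 1 tree

p g e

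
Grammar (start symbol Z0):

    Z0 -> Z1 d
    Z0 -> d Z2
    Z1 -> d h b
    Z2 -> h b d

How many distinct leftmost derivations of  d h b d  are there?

Parse trees for d h b d:
  [Z0 [Z1 d h b] d]
  [Z0 d [Z2 h b d]]

2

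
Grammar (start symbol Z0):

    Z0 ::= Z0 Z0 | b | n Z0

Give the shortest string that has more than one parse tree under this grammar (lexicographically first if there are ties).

length 1: no string has ≥2 trees
length 2: no string has ≥2 trees
length 3: b b b has 2 parse trees

Two derivations of b b b:
  Z0 ⇒ Z0 Z0 ⇒ Z0 Z0 Z0 ⇒ b Z0 Z0 ⇒ b b Z0 ⇒ b b b
  Z0 ⇒ Z0 Z0 ⇒ b Z0 ⇒ b Z0 Z0 ⇒ b b Z0 ⇒ b b b

b b b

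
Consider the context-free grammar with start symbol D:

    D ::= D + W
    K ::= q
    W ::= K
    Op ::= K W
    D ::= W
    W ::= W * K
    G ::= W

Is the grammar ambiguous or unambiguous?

Unambiguous

(G, Op are unreachable from D, so their rules don't affect L(D).) D → D + W | W  ;  W → W * K | K  — a left-associative chain with K at the bottom. Each string factors uniquely by precedence.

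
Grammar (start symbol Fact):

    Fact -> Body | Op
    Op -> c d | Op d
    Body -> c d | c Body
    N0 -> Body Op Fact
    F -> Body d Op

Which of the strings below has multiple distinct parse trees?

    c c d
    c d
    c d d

c c d: 1 tree
c d: 2 trees
c d d: 1 tree

c d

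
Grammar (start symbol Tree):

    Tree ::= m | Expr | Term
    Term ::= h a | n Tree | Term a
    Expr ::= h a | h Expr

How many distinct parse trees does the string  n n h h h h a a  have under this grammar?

2

Parse trees for n n h h h h a a:
  [Tree [Term n [Tree [Term [Term n [Tree [Expr h [Expr h [Expr h [Expr h a]]]]]] a]]]]
  [Tree [Term [Term n [Tree [Term n [Tree [Expr h [Expr h [Expr h [Expr h a]]]]]]]] a]]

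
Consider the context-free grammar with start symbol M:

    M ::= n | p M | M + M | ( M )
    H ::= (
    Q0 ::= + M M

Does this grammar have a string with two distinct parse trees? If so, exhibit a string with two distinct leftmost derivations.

Ambiguous

Witness: p n + n

Derivation 1: M ⇒ p M ⇒ p M + M ⇒ p n + M ⇒ p n + n
Derivation 2: M ⇒ M + M ⇒ p M + M ⇒ p n + M ⇒ p n + n

Two distinct leftmost derivations for the same string.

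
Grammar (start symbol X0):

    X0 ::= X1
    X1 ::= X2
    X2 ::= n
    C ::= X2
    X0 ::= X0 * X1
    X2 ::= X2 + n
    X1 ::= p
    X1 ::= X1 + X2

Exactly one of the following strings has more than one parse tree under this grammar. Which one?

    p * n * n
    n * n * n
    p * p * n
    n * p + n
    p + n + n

p * n * n: 1 tree
n * n * n: 1 tree
p * p * n: 1 tree
n * p + n: 1 tree
p + n + n: 2 trees

p + n + n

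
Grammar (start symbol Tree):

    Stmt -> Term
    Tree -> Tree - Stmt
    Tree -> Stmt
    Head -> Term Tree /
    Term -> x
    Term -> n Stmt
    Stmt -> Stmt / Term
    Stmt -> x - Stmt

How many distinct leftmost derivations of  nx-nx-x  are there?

4

Parse trees for nx-nx-x:
  [Tree [Tree [Stmt [Term n [Stmt [Term x]]]]] - [Stmt [Term n [Stmt x - [Stmt [Term x]]]]]]
  [Tree [Tree [Tree [Stmt [Term n [Stmt [Term x]]]]] - [Stmt [Term n [Stmt [Term x]]]]] - [Stmt [Term x]]]
  [Tree [Tree [Stmt [Term n [Stmt x - [Stmt [Term n [Stmt [Term x]]]]]]]] - [Stmt [Term x]]]
  [Tree [Stmt [Term n [Stmt x - [Stmt [Term n [Stmt x - [Stmt [Term x]]]]]]]]]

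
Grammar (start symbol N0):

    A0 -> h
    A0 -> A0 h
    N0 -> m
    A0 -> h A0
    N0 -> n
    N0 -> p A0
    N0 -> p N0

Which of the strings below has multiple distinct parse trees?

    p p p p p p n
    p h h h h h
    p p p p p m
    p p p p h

p h h h h h

p p p p p p n: 1 tree
p h h h h h: 16 trees
p p p p p m: 1 tree
p p p p h: 1 tree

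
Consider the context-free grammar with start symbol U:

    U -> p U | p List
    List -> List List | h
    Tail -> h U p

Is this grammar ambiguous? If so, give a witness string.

Witness: p h h h

Derivation 1: U ⇒ p List ⇒ p List List ⇒ p List List List ⇒ p h List List ⇒ p h h List ⇒ p h h h
Derivation 2: U ⇒ p List ⇒ p List List ⇒ p h List ⇒ p h List List ⇒ p h h List ⇒ p h h h

Two distinct leftmost derivations for the same string.

Ambiguous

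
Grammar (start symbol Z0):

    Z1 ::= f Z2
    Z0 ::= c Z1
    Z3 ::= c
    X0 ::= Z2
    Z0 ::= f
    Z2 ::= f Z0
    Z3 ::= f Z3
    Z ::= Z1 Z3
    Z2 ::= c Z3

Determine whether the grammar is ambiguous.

(Z, X0 are unreachable from Z0, so their rules don't affect L(Z0).) The reachable rules are right-linear with at most one rule per (nonterminal, next-terminal) pair. Each input token forces the next rule, so parsing is deterministic.

Unambiguous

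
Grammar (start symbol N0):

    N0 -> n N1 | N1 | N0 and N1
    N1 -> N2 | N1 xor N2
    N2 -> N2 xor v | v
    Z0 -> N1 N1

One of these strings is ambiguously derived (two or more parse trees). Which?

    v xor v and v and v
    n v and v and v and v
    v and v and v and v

v xor v and v and v: 2 trees
n v and v and v and v: 1 tree
v and v and v and v: 1 tree

v xor v and v and v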